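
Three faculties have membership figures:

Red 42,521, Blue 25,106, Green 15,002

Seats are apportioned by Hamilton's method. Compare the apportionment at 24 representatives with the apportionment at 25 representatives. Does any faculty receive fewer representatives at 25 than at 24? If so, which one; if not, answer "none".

At 24 seats: Red 12, Blue 7, Green 5.
At 25 seats: Red 13, Blue 8, Green 4.
Green drops from 5 to 4.

Green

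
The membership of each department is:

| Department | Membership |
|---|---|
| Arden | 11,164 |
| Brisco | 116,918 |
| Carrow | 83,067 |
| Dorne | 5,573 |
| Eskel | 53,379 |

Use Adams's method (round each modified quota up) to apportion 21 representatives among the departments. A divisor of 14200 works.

Arden 1, Brisco 9, Carrow 6, Dorne 1, Eskel 4

With modified divisor 14200: modified quotas Arden 0.786, Brisco 8.234, Carrow 5.850, Dorne 0.392, Eskel 3.759.
Rounding up: Arden 1, Brisco 9, Carrow 6, Dorne 1, Eskel 4 (total 21).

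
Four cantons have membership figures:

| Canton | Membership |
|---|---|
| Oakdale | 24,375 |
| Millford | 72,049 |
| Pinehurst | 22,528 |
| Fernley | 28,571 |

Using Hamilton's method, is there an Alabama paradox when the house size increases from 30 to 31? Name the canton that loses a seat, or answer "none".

At 30 seats: Oakdale 5, Millford 15, Pinehurst 4, Fernley 6.
At 31 seats: Oakdale 5, Millford 15, Pinehurst 5, Fernley 6.
No canton's allocation decreased.

none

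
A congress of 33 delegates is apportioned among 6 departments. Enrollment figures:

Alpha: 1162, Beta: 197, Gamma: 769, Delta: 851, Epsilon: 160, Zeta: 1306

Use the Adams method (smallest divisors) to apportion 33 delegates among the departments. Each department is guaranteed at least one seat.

Alpha=8; Beta=2; Gamma=6; Delta=6; Epsilon=2; Zeta=9

Standard divisor 4445/33 ≈ 134.697; standard quotas: Alpha 8.627, Beta 1.463, Gamma 5.709, Delta 6.318, Epsilon 1.188, Zeta 9.696.
Rounding up gives 9, 2, 6, 7, 2, 10 = 36 seats, so the divisor must be adjusted.
With modified divisor 150: modified quotas Alpha 7.747, Beta 1.313, Gamma 5.127, Delta 5.673, Epsilon 1.067, Zeta 8.707.
Rounding up: Alpha 8, Beta 2, Gamma 6, Delta 6, Epsilon 2, Zeta 9 (total 33).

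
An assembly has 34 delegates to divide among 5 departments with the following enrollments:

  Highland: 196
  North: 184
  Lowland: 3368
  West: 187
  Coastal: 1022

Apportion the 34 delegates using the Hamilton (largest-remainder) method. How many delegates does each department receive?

The standard divisor is 4957/34 ≈ 145.794.
Standard quotas: Highland 1.344, North 1.262, Lowland 23.101, West 1.283, Coastal 7.010.
Lower quotas: Highland 1, North 1, Lowland 23, West 1, Coastal 7 (sum 33, leaving 1 seat).
Remainders in descending order: Highland 0.344, West 0.283, North 0.262, Lowland 0.101, Coastal 0.010.
The surplus seat goes to Highland.

Highland: 2; North: 1; Lowland: 23; West: 1; Coastal: 7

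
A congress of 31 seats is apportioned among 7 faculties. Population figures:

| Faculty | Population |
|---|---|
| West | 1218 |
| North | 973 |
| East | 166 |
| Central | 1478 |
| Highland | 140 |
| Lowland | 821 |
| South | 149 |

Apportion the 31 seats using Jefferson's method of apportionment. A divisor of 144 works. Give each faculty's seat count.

With modified divisor 144: modified quotas West 8.458, North 6.757, East 1.153, Central 10.264, Highland 0.972, Lowland 5.701, South 1.035.
Rounding down: West 8, North 6, East 1, Central 10, Highland 0, Lowland 5, South 1 (total 31).

West=8; North=6; East=1; Central=10; Highland=0; Lowland=5; South=1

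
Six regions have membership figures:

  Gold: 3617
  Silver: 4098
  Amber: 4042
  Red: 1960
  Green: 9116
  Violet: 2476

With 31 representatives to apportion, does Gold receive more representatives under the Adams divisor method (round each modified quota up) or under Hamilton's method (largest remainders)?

Hamilton

Adams: Gold 4, Silver 5, Amber 5, Red 3, Green 11, Violet 3.
Hamilton: Gold 5, Silver 5, Amber 5, Red 2, Green 11, Violet 3.
Gold gets 4 under Adams and 5 under Hamilton.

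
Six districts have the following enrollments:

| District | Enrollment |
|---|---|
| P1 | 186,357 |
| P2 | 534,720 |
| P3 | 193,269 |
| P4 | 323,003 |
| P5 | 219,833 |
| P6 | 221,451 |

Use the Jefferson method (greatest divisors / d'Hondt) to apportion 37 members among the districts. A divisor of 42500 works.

With modified divisor 42500: modified quotas P1 4.385, P2 12.582, P3 4.548, P4 7.600, P5 5.173, P6 5.211.
Rounding down: P1 4, P2 12, P3 4, P4 7, P5 5, P6 5 (total 37).

P1: 4; P2: 12; P3: 4; P4: 7; P5: 5; P6: 5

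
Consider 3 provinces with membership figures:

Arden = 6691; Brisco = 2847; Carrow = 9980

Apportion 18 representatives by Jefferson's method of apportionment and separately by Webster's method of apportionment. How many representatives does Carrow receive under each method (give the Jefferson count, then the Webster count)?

10 and 9

Jefferson: Arden 6, Brisco 2, Carrow 10.
Webster: Arden 6, Brisco 3, Carrow 9.
Carrow gets 10 under Jefferson and 9 under Webster.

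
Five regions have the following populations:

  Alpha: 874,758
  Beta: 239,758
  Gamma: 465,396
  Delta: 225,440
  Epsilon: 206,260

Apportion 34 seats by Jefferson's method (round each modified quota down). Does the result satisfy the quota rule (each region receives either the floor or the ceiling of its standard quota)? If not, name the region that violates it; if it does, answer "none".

none

Standard quotas: Alpha 14.785, Beta 4.052, Gamma 7.866, Delta 3.810, Epsilon 3.486.
Jefferson allocation: Alpha 15, Beta 4, Gamma 8, Delta 4, Epsilon 3.
Every allocation lies between the lower and upper quota.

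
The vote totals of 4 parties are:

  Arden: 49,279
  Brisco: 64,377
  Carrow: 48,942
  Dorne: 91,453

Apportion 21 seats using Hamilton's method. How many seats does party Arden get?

4

Total 254051; standard divisor 254051/21 ≈ 12097.667.
Standard quotas: Arden 4.0734, Brisco 5.3214, Carrow 4.0456, Dorne 7.5596.
Lower quotas: Arden 4, Brisco 5, Carrow 4, Dorne 7 (sum 20, leaving 1 seat).
Remainders in descending order: Dorne 0.5596, Brisco 0.3214, Arden 0.0734, Carrow 0.0456.
Largest remainder: Dorne receives the extra seat.
Arden receives 4.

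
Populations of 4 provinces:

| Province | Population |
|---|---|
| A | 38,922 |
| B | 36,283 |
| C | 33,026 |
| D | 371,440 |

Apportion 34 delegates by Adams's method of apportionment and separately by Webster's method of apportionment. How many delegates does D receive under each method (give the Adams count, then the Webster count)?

25 and 26

Adams: A 3, B 3, C 3, D 25.
Webster: A 3, B 3, C 2, D 26.
D gets 25 under Adams and 26 under Webster.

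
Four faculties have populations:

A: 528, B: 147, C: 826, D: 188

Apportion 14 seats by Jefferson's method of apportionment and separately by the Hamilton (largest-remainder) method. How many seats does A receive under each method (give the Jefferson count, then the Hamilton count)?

5 and 4

Jefferson: A 5, B 1, C 7, D 1.
Hamilton: A 4, B 1, C 7, D 2.
A gets 5 under Jefferson and 4 under Hamilton.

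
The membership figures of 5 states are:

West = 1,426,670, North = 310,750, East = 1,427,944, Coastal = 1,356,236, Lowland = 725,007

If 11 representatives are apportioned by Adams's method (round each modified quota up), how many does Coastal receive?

2

Standard divisor 5246607/11 ≈ 476964.273; standard quotas: West 2.991, North 0.652, East 2.994, Coastal 2.843, Lowland 1.520.
Rounding up gives 3, 1, 3, 3, 2 = 12 seats, so the divisor must be adjusted.
With modified divisor 695700: modified quotas West 2.051, North 0.447, East 2.053, Coastal 1.949, Lowland 1.042.
Rounding up: West 3, North 1, East 3, Coastal 2, Lowland 2 (total 11).
Coastal receives 2.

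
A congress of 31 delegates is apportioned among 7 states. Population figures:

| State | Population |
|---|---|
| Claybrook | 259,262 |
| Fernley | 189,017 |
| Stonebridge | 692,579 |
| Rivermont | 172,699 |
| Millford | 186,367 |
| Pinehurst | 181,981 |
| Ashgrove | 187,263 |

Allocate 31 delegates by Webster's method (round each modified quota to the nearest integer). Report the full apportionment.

Claybrook=4, Fernley=3, Stonebridge=12, Rivermont=3, Millford=3, Pinehurst=3, Ashgrove=3

Standard divisor 1869168/31 ≈ 60295.742; standard quotas: Claybrook 4.300, Fernley 3.135, Stonebridge 11.486, Rivermont 2.864, Millford 3.091, Pinehurst 3.018, Ashgrove 3.106.
Rounding to the nearest integer gives 4, 3, 11, 3, 3, 3, 3 = 30 seats, so the divisor must be adjusted.
With modified divisor 58900: modified quotas Claybrook 4.402, Fernley 3.209, Stonebridge 11.759, Rivermont 2.932, Millford 3.164, Pinehurst 3.090, Ashgrove 3.179.
Rounding to the nearest integer: Claybrook 4, Fernley 3, Stonebridge 12, Rivermont 3, Millford 3, Pinehurst 3, Ashgrove 3 (total 31).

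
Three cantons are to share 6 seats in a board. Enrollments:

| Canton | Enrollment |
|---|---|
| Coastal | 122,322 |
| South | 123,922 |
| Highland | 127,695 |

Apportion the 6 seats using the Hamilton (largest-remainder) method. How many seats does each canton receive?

The standard divisor is 373939/6 ≈ 62323.167.
Standard quotas: Coastal 1.9627, South 1.9884, Highland 2.0489.
Lower quotas: Coastal 1, South 1, Highland 2 (sum 4, leaving 2 seats).
Remainders in descending order: South 0.9884, Coastal 0.9627, Highland 0.0489.
Largest remainders: South, Coastal receive the extra seats.

Coastal 2, South 2, Highland 2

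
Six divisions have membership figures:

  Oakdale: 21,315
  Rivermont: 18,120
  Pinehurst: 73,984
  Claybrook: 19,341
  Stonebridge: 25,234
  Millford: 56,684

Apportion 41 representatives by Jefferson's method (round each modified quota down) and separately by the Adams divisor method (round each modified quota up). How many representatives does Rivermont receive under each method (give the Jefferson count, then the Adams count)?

3 and 4

Jefferson: Oakdale 4, Rivermont 3, Pinehurst 15, Claybrook 3, Stonebridge 5, Millford 11.
Adams: Oakdale 4, Rivermont 4, Pinehurst 14, Claybrook 4, Stonebridge 5, Millford 10.
Rivermont gets 3 under Jefferson and 4 under Adams.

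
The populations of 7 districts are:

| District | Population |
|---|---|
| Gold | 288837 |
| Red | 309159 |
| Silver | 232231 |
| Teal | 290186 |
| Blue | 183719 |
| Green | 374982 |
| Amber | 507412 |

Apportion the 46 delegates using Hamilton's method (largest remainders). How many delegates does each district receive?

Gold: 6, Red: 6, Silver: 5, Teal: 6, Blue: 4, Green: 8, Amber: 11

The standard divisor is 2186526/46 ≈ 47533.174.
Standard quotas: Gold 6.0765, Red 6.5041, Silver 4.8857, Teal 6.1049, Blue 3.8651, Green 7.8888, Amber 10.6749.
Lower quotas: Gold 6, Red 6, Silver 4, Teal 6, Blue 3, Green 7, Amber 10 (sum 42, leaving 4 seats).
Remainders in descending order: Green 0.8888, Silver 0.8857, Blue 0.8651, Amber 0.6749, Red 0.5041, Teal 0.1049, Gold 0.0765.
Largest remainders: Green, Silver, Blue, Amber receive the extra seats.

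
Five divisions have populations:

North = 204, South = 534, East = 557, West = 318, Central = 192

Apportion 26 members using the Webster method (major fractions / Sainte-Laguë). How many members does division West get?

4

Standard divisor 1805/26 ≈ 69.423; standard quotas: North 2.939, South 7.692, East 8.023, West 4.581, Central 2.766.
Rounding to the nearest integer gives 3, 8, 8, 5, 3 = 27 seats, so the divisor must be adjusted.
With modified divisor 71: modified quotas North 2.873, South 7.521, East 7.845, West 4.479, Central 2.704.
Rounding to the nearest integer: North 3, South 8, East 8, West 4, Central 3 (total 26).
West receives 4.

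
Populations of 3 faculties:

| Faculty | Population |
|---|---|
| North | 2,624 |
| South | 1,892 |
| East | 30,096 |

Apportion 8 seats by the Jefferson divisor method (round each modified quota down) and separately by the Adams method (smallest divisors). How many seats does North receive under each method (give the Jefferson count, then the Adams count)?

0 and 1

Jefferson: North 0, South 0, East 8.
Adams: North 1, South 1, East 6.
North gets 0 under Jefferson and 1 under Adams.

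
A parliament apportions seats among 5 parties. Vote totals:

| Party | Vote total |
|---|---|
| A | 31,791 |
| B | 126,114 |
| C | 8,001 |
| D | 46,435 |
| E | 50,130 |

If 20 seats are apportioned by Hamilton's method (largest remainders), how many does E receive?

The standard divisor is 262471/20 ≈ 13123.55.
Standard quotas: A 2.4224, B 9.6097, C 0.6097, D 3.5383, E 3.8199.
Lower quotas: A 2, B 9, C 0, D 3, E 3 (sum 17, leaving 3 seats).
Remainders in descending order: E 0.8199, B 0.6097, C 0.6097, D 0.5383, A 0.4224.
Largest remainders: E, B, C receive the extra seats.
E receives 4.

4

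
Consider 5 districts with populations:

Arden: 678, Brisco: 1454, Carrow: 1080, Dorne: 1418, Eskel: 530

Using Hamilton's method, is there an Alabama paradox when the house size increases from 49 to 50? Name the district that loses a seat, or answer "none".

At 49 seats: Arden 6, Brisco 14, Carrow 10, Dorne 14, Eskel 5.
At 50 seats: Arden 7, Brisco 14, Carrow 10, Dorne 14, Eskel 5.
No district's allocation decreased.

none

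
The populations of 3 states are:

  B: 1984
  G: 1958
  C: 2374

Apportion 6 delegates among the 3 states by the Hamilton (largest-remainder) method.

Total 6316; standard divisor 6316/6 ≈ 1052.667.
Standard quotas: B 1.885, G 1.860, C 2.255.
Lower quotas: B 1, G 1, C 2 (sum 4, leaving 2 seats).
Remainders in descending order: B 0.885, G 0.860, C 0.255.
Largest remainders: B, G receive the extra seats.

B: 2, G: 2, C: 2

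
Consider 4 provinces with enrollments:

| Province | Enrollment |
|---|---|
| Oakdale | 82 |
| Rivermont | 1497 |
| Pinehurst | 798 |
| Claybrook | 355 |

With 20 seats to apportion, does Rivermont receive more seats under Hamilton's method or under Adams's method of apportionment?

Hamilton

Hamilton: Oakdale 1, Rivermont 11, Pinehurst 6, Claybrook 2.
Adams: Oakdale 1, Rivermont 10, Pinehurst 6, Claybrook 3.
Rivermont gets 11 under Hamilton and 10 under Adams.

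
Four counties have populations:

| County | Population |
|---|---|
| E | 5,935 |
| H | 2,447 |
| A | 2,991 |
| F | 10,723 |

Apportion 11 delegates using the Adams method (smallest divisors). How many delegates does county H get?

1

Standard divisor 22096/11 ≈ 2008.727; standard quotas: E 2.955, H 1.218, A 1.489, F 5.338.
Rounding up gives 3, 2, 2, 6 = 13 seats, so the divisor must be adjusted.
With modified divisor 2600: modified quotas E 2.283, H 0.941, A 1.150, F 4.124.
Rounding up: E 3, H 1, A 2, F 5 (total 11).
H receives 1.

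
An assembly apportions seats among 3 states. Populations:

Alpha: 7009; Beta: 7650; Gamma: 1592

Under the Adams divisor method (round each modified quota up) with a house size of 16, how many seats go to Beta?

Standard divisor 16251/16 ≈ 1015.688; standard quotas: Alpha 6.901, Beta 7.532, Gamma 1.567.
Rounding up gives 7, 8, 2 = 17 seats, so the divisor must be adjusted.
With modified divisor 1100: modified quotas Alpha 6.372, Beta 6.955, Gamma 1.447.
Rounding up: Alpha 7, Beta 7, Gamma 2 (total 16).
Beta receives 7.

7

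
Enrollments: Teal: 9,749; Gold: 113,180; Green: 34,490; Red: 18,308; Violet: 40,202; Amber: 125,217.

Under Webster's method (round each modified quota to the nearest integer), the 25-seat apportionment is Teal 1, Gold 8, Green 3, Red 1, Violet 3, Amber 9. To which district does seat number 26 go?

Priority for the next seat is population ÷ (current seats + 0.5).
Priorities: Teal 6499.333, Gold 13315.294, Green 9854.286, Red 12205.333, Violet 11486.286, Amber 13180.737.
Highest priority: Gold.

Gold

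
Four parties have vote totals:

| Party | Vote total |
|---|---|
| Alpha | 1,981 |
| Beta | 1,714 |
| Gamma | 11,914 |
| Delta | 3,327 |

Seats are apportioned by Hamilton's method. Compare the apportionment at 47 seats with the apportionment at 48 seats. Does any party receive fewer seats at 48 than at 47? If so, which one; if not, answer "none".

At 47 seats: Alpha 5, Beta 4, Gamma 30, Delta 8.
At 48 seats: Alpha 5, Beta 4, Gamma 30, Delta 9.
No party's allocation decreased.

none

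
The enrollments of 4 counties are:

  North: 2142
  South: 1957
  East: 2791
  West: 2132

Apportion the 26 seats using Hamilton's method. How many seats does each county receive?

The standard divisor is 9022/26 = 347.
Standard quotas: North 6.173, South 5.640, East 8.043, West 6.144.
Lower quotas: North 6, South 5, East 8, West 6 (sum 25, leaving 1 seat).
Remainders in descending order: South 0.640, North 0.173, West 0.144, East 0.043.
Largest remainder: South receives the extra seat.

North 6; South 6; East 8; West 6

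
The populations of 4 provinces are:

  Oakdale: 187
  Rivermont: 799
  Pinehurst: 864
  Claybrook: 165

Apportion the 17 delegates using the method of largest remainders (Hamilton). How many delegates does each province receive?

Oakdale 2, Rivermont 7, Pinehurst 7, Claybrook 1

Total 2015; standard divisor 2015/17 ≈ 118.529.
Standard quotas: Oakdale 1.578, Rivermont 6.741, Pinehurst 7.289, Claybrook 1.392.
Lower quotas: Oakdale 1, Rivermont 6, Pinehurst 7, Claybrook 1 (sum 15, leaving 2 seats).
Remainders in descending order: Rivermont 0.741, Oakdale 0.578, Claybrook 0.392, Pinehurst 0.289.
The surplus seats go to Rivermont, Oakdale.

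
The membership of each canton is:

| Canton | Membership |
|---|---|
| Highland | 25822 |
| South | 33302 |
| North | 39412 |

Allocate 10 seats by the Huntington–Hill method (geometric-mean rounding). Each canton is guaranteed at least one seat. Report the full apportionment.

Highland 3, South 3, North 4

With divisor 10078: modified quotas Highland 2.562, South 3.304, North 3.911.
Geometric-mean thresholds: Highland √(2·3)=2.449, South √(3·4)=3.464, North √(3·4)=3.464.
Each quota rounded against its threshold gives Highland 3, South 3, North 4 (total 10).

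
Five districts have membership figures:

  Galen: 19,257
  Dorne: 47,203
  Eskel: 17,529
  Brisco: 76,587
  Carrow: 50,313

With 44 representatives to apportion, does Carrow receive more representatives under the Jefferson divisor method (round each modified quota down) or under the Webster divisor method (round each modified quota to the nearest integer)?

Jefferson

Jefferson: Galen 4, Dorne 10, Eskel 3, Brisco 16, Carrow 11.
Webster: Galen 4, Dorne 10, Eskel 4, Brisco 16, Carrow 10.
Carrow gets 11 under Jefferson and 10 under Webster.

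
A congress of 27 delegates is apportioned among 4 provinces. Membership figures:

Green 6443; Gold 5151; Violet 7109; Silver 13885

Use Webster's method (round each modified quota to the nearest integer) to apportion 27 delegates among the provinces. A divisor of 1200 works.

Green 5, Gold 4, Violet 6, Silver 12

With modified divisor 1200: modified quotas Green 5.369, Gold 4.293, Violet 5.924, Silver 11.571.
Rounding to the nearest integer: Green 5, Gold 4, Violet 6, Silver 12 (total 27).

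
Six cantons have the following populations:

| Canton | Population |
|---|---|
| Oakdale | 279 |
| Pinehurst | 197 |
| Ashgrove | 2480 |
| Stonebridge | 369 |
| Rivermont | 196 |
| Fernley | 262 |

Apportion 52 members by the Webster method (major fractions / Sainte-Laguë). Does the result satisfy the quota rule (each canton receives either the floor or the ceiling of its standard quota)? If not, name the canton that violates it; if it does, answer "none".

Ashgrove

Standard quotas: Oakdale 3.835, Pinehurst 2.708, Ashgrove 34.089, Stonebridge 5.072, Rivermont 2.694, Fernley 3.601.
Webster allocation: Oakdale 4, Pinehurst 3, Ashgrove 33, Stonebridge 5, Rivermont 3, Fernley 4.
Ashgrove has quota 34.089 (lower 34, upper 35) but receives 33 — outside the quota interval.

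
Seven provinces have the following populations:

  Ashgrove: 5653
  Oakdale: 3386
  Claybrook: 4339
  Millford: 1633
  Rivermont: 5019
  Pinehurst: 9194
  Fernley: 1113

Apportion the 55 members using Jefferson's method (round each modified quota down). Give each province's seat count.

Standard divisor 30337/55 ≈ 551.582; standard quotas: Ashgrove 10.249, Oakdale 6.139, Claybrook 7.866, Millford 2.961, Rivermont 9.099, Pinehurst 16.668, Fernley 2.018.
Rounding down gives 10, 6, 7, 2, 9, 16, 2 = 52 seats, so the divisor must be adjusted.
With modified divisor 530: modified quotas Ashgrove 10.666, Oakdale 6.389, Claybrook 8.187, Millford 3.081, Rivermont 9.470, Pinehurst 17.347, Fernley 2.100.
Rounding down: Ashgrove 10, Oakdale 6, Claybrook 8, Millford 3, Rivermont 9, Pinehurst 17, Fernley 2 (total 55).

Ashgrove: 10; Oakdale: 6; Claybrook: 8; Millford: 3; Rivermont: 9; Pinehurst: 17; Fernley: 2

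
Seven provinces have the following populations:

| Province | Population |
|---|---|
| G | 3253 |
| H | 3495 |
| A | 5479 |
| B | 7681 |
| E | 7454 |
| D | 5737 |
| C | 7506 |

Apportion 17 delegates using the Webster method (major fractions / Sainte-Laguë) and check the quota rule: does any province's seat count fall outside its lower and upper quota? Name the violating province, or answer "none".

none

Standard quotas: G 1.362, H 1.463, A 2.294, B 3.216, E 3.121, D 2.402, C 3.143.
Webster allocation: G 1, H 2, A 2, B 3, E 3, D 3, C 3.
Every allocation lies between the lower and upper quota.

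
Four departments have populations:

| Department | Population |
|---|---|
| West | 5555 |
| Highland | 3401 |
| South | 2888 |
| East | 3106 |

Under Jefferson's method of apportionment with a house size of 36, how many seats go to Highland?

Standard divisor 14950/36 ≈ 415.278; standard quotas: West 13.377, Highland 8.190, South 6.954, East 7.479.
Rounding down gives 13, 8, 6, 7 = 34 seats, so the divisor must be adjusted.
With modified divisor 390: modified quotas West 14.244, Highland 8.721, South 7.405, East 7.964.
Rounding down: West 14, Highland 8, South 7, East 7 (total 36).
Highland receives 8.

8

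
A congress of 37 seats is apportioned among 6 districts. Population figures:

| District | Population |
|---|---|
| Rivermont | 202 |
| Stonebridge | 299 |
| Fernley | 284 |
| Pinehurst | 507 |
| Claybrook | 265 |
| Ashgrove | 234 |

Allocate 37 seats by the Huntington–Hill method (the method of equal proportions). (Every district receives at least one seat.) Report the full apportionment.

With divisor 48.36: modified quotas Rivermont 4.177, Stonebridge 6.183, Fernley 5.873, Pinehurst 10.484, Claybrook 5.480, Ashgrove 4.839.
Geometric-mean thresholds: Rivermont √(4·5)=4.472, Stonebridge √(6·7)=6.481, Fernley √(5·6)=5.477, Pinehurst √(10·11)=10.488, Claybrook √(5·6)=5.477, Ashgrove √(4·5)=4.472.
Each quota rounded against its threshold gives Rivermont 4, Stonebridge 6, Fernley 6, Pinehurst 10, Claybrook 6, Ashgrove 5 (total 37).

Rivermont: 4, Stonebridge: 6, Fernley: 6, Pinehurst: 10, Claybrook: 6, Ashgrove: 5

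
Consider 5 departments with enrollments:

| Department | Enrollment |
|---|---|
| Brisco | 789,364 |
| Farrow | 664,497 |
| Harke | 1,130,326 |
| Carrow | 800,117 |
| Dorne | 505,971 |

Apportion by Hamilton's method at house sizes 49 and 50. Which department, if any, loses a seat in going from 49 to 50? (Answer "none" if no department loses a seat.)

Dorne

At 49 seats: Brisco 10, Farrow 8, Harke 14, Carrow 10, Dorne 7.
At 50 seats: Brisco 10, Farrow 9, Harke 15, Carrow 10, Dorne 6.
Dorne drops from 7 to 6.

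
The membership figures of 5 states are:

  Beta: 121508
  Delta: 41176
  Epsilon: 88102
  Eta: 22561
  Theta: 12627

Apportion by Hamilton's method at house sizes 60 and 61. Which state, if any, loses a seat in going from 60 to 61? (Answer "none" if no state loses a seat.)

At 60 seats: Beta 25, Delta 9, Epsilon 18, Eta 5, Theta 3.
At 61 seats: Beta 26, Delta 9, Epsilon 19, Eta 5, Theta 2.
Theta drops from 3 to 2.

Theta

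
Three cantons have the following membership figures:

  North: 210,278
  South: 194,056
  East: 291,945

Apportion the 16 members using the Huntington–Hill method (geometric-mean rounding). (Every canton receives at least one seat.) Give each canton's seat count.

With divisor 44220: modified quotas North 4.755, South 4.388, East 6.602.
Geometric-mean thresholds: North √(4·5)=4.472, South √(4·5)=4.472, East √(6·7)=6.481.
Each quota rounded against its threshold gives North 5, South 4, East 7 (total 16).

North: 5; South: 4; East: 7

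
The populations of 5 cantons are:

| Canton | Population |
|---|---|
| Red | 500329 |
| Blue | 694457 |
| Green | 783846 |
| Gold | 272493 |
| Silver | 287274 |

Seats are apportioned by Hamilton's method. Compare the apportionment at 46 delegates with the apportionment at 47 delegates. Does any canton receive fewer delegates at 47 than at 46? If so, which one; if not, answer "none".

none

At 46 seats: Red 9, Blue 13, Green 14, Gold 5, Silver 5.
At 47 seats: Red 9, Blue 13, Green 15, Gold 5, Silver 5.
No canton's allocation decreased.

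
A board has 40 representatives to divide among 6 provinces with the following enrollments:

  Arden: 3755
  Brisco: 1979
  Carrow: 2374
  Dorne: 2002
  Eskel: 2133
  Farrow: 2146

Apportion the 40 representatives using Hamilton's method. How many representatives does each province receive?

Arden=10, Brisco=5, Carrow=7, Dorne=6, Eskel=6, Farrow=6

The standard divisor is 14389/40 ≈ 359.725.
Standard quotas: Arden 10.439, Brisco 5.501, Carrow 6.599, Dorne 5.565, Eskel 5.930, Farrow 5.966.
Lower quotas: Arden 10, Brisco 5, Carrow 6, Dorne 5, Eskel 5, Farrow 5 (sum 36, leaving 4 seats).
Remainders in descending order: Farrow 0.966, Eskel 0.930, Carrow 0.599, Dorne 0.565, Brisco 0.501, Arden 0.439.
Largest remainders: Farrow, Eskel, Carrow, Dorne receive the extra seats.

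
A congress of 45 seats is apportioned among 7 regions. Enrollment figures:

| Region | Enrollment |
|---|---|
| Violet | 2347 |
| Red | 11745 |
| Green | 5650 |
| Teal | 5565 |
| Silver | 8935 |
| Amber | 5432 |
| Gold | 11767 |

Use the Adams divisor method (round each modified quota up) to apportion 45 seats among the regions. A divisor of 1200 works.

Violet 2; Red 10; Green 5; Teal 5; Silver 8; Amber 5; Gold 10

With modified divisor 1200: modified quotas Violet 1.956, Red 9.787, Green 4.708, Teal 4.638, Silver 7.446, Amber 4.527, Gold 9.806.
Rounding up: Violet 2, Red 10, Green 5, Teal 5, Silver 8, Amber 5, Gold 10 (total 45).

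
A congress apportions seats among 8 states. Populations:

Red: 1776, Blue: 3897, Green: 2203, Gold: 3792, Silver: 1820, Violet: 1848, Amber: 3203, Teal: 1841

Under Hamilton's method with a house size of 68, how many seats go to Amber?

Total 20380; standard divisor 20380/68 ≈ 299.706.
Standard quotas: Red 5.926, Blue 13.003, Green 7.351, Gold 12.652, Silver 6.073, Violet 6.166, Amber 10.687, Teal 6.143.
Lower quotas: Red 5, Blue 13, Green 7, Gold 12, Silver 6, Violet 6, Amber 10, Teal 6 (sum 65, leaving 3 seats).
Remainders in descending order: Red 0.926, Amber 0.687, Gold 0.652, Green 0.351, Violet 0.166, Teal 0.143, Silver 0.073, Blue 0.003.
The surplus seats go to Red, Amber, Gold.
Amber receives 11.

11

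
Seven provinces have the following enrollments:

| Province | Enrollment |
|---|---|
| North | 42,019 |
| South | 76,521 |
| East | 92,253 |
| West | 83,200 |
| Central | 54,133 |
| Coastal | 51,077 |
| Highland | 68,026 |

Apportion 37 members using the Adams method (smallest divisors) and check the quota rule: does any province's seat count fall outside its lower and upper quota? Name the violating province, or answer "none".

none

Standard quotas: North 3.327, South 6.060, East 7.306, West 6.589, Central 4.287, Coastal 4.045, Highland 5.387.
Adams allocation: North 4, South 6, East 7, West 7, Central 4, Coastal 4, Highland 5.
Every allocation lies between the lower and upper quota.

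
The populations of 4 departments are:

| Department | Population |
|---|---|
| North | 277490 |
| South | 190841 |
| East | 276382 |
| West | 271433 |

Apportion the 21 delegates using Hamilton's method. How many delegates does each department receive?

The standard divisor is 1016146/21 ≈ 48387.905.
Standard quotas: North 5.7347, South 3.9440, East 5.7118, West 5.6095.
Lower quotas: North 5, South 3, East 5, West 5 (sum 18, leaving 3 seats).
Remainders in descending order: South 0.9440, North 0.7347, East 0.7118, West 0.6095.
Largest remainders: South, North, East receive the extra seats.

North=6, South=4, East=6, West=5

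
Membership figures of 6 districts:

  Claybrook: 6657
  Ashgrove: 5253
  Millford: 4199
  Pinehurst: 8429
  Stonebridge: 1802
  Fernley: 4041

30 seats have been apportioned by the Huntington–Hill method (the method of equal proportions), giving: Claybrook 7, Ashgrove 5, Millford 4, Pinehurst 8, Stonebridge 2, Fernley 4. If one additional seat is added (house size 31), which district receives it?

Priority for the next seat is population ÷ (√(s·(s+1))).
Priorities: Claybrook 889.579, Ashgrove 959.062, Millford 938.925, Pinehurst 993.367, Stonebridge 735.663, Fernley 903.595.
Highest priority: Pinehurst.

Pinehurst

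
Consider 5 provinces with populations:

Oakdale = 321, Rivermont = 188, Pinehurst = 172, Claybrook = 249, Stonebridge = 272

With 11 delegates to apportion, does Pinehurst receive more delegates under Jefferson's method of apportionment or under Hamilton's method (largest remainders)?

Jefferson: Oakdale 3, Rivermont 2, Pinehurst 1, Claybrook 2, Stonebridge 3.
Hamilton: Oakdale 3, Rivermont 2, Pinehurst 2, Claybrook 2, Stonebridge 2.
Pinehurst gets 1 under Jefferson and 2 under Hamilton.

Hamilton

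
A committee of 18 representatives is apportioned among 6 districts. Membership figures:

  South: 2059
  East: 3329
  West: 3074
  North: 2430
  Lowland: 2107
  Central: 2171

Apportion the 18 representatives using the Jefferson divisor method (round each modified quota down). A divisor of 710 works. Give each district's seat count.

South=2; East=4; West=4; North=3; Lowland=2; Central=3

With modified divisor 710: modified quotas South 2.900, East 4.689, West 4.330, North 3.423, Lowland 2.968, Central 3.058.
Rounding down: South 2, East 4, West 4, North 3, Lowland 2, Central 3 (total 18).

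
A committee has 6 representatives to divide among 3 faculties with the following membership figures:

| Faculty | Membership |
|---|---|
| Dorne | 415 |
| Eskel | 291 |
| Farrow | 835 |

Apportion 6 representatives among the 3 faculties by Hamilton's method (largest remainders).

Total 1541; standard divisor 1541/6 ≈ 256.833.
Standard quotas: Dorne 1.616, Eskel 1.133, Farrow 3.251.
Lower quotas: Dorne 1, Eskel 1, Farrow 3 (sum 5, leaving 1 seat).
Remainders in descending order: Dorne 0.616, Farrow 0.251, Eskel 0.133.
Largest remainder: Dorne receives the extra seat.

Dorne=2, Eskel=1, Farrow=3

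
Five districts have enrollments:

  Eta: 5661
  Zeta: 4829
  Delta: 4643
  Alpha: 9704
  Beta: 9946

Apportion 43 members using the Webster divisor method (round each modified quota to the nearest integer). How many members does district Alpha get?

12

Standard divisor 34783/43 ≈ 808.907; standard quotas: Eta 6.998, Zeta 5.970, Delta 5.740, Alpha 11.996, Beta 12.296.
Rounding to the nearest integer gives Eta 7, Zeta 6, Delta 6, Alpha 12, Beta 12 — total 43, matching the house size, so no adjustment is needed.
Alpha receives 12.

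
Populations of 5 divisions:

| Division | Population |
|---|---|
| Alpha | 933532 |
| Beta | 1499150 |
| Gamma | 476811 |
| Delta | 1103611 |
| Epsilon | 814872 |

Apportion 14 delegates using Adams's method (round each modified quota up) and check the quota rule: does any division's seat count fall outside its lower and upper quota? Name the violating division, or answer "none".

none

Standard quotas: Alpha 2.707, Beta 4.347, Gamma 1.383, Delta 3.200, Epsilon 2.363.
Adams allocation: Alpha 3, Beta 4, Gamma 2, Delta 3, Epsilon 2.
Every allocation lies between the lower and upper quota.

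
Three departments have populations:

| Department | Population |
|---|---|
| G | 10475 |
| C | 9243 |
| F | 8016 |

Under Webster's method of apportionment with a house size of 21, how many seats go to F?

6

Standard divisor 27734/21 ≈ 1320.667; standard quotas: G 7.932, C 6.999, F 6.070.
Rounding to the nearest integer gives G 8, C 7, F 6 — total 21, matching the house size, so no adjustment is needed.
F receives 6.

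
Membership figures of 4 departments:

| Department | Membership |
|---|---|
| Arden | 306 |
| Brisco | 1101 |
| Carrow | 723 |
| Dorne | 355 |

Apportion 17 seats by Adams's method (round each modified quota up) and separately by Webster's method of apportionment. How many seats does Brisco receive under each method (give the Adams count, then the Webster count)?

7 and 8

Adams: Arden 2, Brisco 7, Carrow 5, Dorne 3.
Webster: Arden 2, Brisco 8, Carrow 5, Dorne 2.
Brisco gets 7 under Adams and 8 under Webster.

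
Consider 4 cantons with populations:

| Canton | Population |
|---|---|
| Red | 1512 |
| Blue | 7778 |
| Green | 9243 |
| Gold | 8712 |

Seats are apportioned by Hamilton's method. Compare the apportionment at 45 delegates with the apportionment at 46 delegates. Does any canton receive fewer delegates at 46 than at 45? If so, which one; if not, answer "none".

At 45 seats: Red 3, Blue 13, Green 15, Gold 14.
At 46 seats: Red 2, Blue 13, Green 16, Gold 15.
Red drops from 3 to 2.

Red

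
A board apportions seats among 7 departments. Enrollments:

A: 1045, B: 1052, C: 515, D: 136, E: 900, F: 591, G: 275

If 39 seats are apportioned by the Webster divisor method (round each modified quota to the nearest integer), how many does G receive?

Standard divisor 4514/39 ≈ 115.744; standard quotas: A 9.029, B 9.089, C 4.449, D 1.175, E 7.776, F 5.106, G 2.376.
Rounding to the nearest integer gives 9, 9, 4, 1, 8, 5, 2 = 38 seats, so the divisor must be adjusted.
With modified divisor 113: modified quotas A 9.248, B 9.310, C 4.558, D 1.204, E 7.965, F 5.230, G 2.434.
Rounding to the nearest integer: A 9, B 9, C 5, D 1, E 8, F 5, G 2 (total 39).
G receives 2.

2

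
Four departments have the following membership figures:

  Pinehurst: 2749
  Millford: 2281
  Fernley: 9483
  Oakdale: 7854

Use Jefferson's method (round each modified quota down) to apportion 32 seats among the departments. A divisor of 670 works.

Pinehurst: 4, Millford: 3, Fernley: 14, Oakdale: 11

With modified divisor 670: modified quotas Pinehurst 4.103, Millford 3.404, Fernley 14.154, Oakdale 11.722.
Rounding down: Pinehurst 4, Millford 3, Fernley 14, Oakdale 11 (total 32).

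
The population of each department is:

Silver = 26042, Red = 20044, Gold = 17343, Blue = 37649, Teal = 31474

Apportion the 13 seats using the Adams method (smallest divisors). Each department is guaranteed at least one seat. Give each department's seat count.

Standard divisor 132552/13 ≈ 10196.308; standard quotas: Silver 2.554, Red 1.966, Gold 1.701, Blue 3.692, Teal 3.087.
Rounding up gives 3, 2, 2, 4, 4 = 15 seats, so the divisor must be adjusted.
With modified divisor 12800: modified quotas Silver 2.035, Red 1.566, Gold 1.355, Blue 2.941, Teal 2.459.
Rounding up: Silver 3, Red 2, Gold 2, Blue 3, Teal 3 (total 13).

Silver: 3, Red: 2, Gold: 2, Blue: 3, Teal: 3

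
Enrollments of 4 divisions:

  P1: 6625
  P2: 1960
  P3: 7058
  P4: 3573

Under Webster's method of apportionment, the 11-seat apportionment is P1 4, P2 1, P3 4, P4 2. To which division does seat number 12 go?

Priority for the next seat is population ÷ (current seats + 0.5).
Priorities: P1 1472.222, P2 1306.667, P3 1568.444, P4 1429.200.
Highest priority: P3.

P3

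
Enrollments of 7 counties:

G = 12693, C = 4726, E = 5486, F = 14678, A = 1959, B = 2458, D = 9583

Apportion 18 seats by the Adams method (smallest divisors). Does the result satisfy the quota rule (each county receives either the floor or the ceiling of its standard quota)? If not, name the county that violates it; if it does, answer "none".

none

Standard quotas: G 4.429, C 1.649, E 1.914, F 5.122, A 0.684, B 0.858, D 3.344.
Adams allocation: G 4, C 2, E 2, F 5, A 1, B 1, D 3.
Every allocation lies between the lower and upper quota.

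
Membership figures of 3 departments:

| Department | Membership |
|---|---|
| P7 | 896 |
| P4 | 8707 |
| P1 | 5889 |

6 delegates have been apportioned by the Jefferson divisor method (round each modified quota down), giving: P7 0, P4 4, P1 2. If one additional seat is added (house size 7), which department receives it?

Priority for the next seat is population ÷ (current seats + 1).
Priorities: P7 896.000, P4 1741.400, P1 1963.000.
Highest priority: P1.

P1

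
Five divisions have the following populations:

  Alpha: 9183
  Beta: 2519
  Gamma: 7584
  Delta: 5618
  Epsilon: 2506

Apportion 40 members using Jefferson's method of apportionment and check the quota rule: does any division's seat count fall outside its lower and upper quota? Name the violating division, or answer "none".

none

Standard quotas: Alpha 13.401, Beta 3.676, Gamma 11.067, Delta 8.198, Epsilon 3.657.
Jefferson allocation: Alpha 14, Beta 3, Gamma 12, Delta 8, Epsilon 3.
Every allocation lies between the lower and upper quota.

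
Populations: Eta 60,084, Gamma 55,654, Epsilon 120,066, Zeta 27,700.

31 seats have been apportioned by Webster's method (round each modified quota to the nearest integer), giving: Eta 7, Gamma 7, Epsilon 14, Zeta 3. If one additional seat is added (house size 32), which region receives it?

Priority for the next seat is population ÷ (current seats + 0.5).
Priorities: Eta 8011.200, Gamma 7420.533, Epsilon 8280.414, Zeta 7914.286.
Highest priority: Epsilon.

Epsilon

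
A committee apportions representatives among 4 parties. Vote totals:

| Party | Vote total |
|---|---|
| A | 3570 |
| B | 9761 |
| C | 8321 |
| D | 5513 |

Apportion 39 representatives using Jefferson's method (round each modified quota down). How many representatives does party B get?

14

Standard divisor 27165/39 ≈ 696.538; standard quotas: A 5.125, B 14.014, C 11.946, D 7.915.
Rounding down gives 5, 14, 11, 7 = 37 seats, so the divisor must be adjusted.
With modified divisor 670: modified quotas A 5.328, B 14.569, C 12.419, D 8.228.
Rounding down: A 5, B 14, C 12, D 8 (total 39).
B receives 14.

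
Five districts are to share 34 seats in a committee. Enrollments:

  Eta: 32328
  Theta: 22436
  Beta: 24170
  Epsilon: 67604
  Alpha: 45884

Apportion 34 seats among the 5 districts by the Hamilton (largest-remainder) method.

The standard divisor is 192422/34 ≈ 5659.471.
Standard quotas: Eta 5.7122, Theta 3.9643, Beta 4.2707, Epsilon 11.9453, Alpha 8.1075.
Lower quotas: Eta 5, Theta 3, Beta 4, Epsilon 11, Alpha 8 (sum 31, leaving 3 seats).
Remainders in descending order: Theta 0.9643, Epsilon 0.9453, Eta 0.7122, Beta 0.2707, Alpha 0.1075.
The surplus seats go to Theta, Epsilon, Eta.

Eta 6, Theta 4, Beta 4, Epsilon 12, Alpha 8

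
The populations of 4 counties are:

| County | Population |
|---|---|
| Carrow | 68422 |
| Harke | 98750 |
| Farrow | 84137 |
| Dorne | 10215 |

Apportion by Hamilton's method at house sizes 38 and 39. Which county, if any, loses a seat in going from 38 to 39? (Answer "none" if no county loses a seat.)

Dorne

At 38 seats: Carrow 10, Harke 14, Farrow 12, Dorne 2.
At 39 seats: Carrow 10, Harke 15, Farrow 13, Dorne 1.
Dorne drops from 2 to 1.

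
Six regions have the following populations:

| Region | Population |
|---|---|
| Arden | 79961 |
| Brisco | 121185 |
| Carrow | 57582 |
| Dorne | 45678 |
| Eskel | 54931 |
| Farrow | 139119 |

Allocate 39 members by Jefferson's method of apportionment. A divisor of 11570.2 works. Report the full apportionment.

Arden 6, Brisco 10, Carrow 4, Dorne 3, Eskel 4, Farrow 12

With modified divisor 11570.2: modified quotas Arden 6.911, Brisco 10.474, Carrow 4.977, Dorne 3.948, Eskel 4.748, Farrow 12.024.
Rounding down: Arden 6, Brisco 10, Carrow 4, Dorne 3, Eskel 4, Farrow 12 (total 39).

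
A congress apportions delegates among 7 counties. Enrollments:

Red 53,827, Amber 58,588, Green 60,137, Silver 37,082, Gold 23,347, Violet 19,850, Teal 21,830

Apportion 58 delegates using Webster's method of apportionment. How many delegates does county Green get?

Standard divisor 274661/58 ≈ 4735.534; standard quotas: Red 11.367, Amber 12.372, Green 12.699, Silver 7.831, Gold 4.930, Violet 4.192, Teal 4.610.
Rounding to the nearest integer gives Red 11, Amber 12, Green 13, Silver 8, Gold 5, Violet 4, Teal 5 — total 58, matching the house size, so no adjustment is needed.
Green receives 13.

13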